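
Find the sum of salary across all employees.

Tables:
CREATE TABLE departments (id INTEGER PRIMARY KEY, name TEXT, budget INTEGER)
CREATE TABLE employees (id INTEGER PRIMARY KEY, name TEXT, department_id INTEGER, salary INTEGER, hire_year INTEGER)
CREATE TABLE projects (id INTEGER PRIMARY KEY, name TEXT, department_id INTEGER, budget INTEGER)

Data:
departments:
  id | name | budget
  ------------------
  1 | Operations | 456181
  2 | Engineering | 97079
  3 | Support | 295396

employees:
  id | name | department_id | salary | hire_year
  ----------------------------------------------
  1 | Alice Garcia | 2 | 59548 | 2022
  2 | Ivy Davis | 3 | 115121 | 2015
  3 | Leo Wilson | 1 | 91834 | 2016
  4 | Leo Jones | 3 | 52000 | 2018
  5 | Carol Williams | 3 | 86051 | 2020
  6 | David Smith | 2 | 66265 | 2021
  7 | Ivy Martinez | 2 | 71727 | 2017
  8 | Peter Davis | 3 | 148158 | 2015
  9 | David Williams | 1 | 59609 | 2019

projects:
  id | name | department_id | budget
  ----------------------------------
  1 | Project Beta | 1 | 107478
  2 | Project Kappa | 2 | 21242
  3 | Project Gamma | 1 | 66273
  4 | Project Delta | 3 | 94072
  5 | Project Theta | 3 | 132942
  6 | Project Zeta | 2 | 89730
SELECT SUM(salary) FROM employees

Execution result:
750313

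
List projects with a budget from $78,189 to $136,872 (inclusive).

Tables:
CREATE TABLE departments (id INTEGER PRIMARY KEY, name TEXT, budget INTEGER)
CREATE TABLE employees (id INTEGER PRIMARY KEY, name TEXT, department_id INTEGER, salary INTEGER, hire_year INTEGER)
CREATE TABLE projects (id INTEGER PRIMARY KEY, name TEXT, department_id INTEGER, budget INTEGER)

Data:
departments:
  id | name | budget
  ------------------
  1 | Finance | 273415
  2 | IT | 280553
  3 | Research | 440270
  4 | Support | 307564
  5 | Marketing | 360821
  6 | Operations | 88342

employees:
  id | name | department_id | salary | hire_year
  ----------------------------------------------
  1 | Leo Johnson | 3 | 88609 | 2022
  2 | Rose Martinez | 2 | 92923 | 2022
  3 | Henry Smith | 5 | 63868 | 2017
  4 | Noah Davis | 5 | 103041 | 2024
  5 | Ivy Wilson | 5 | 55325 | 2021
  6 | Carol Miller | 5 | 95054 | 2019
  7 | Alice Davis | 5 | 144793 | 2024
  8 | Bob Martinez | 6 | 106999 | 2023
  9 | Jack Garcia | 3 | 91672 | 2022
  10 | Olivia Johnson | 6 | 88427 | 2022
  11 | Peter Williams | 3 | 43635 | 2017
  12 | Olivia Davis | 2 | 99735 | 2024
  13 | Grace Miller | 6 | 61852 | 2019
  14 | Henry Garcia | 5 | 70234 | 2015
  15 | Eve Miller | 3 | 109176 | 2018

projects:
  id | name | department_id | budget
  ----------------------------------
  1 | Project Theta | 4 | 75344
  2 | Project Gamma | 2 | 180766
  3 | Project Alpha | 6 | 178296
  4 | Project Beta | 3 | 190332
SELECT name, budget FROM projects WHERE budget BETWEEN 78189 AND 136872

Execution result:
(no rows)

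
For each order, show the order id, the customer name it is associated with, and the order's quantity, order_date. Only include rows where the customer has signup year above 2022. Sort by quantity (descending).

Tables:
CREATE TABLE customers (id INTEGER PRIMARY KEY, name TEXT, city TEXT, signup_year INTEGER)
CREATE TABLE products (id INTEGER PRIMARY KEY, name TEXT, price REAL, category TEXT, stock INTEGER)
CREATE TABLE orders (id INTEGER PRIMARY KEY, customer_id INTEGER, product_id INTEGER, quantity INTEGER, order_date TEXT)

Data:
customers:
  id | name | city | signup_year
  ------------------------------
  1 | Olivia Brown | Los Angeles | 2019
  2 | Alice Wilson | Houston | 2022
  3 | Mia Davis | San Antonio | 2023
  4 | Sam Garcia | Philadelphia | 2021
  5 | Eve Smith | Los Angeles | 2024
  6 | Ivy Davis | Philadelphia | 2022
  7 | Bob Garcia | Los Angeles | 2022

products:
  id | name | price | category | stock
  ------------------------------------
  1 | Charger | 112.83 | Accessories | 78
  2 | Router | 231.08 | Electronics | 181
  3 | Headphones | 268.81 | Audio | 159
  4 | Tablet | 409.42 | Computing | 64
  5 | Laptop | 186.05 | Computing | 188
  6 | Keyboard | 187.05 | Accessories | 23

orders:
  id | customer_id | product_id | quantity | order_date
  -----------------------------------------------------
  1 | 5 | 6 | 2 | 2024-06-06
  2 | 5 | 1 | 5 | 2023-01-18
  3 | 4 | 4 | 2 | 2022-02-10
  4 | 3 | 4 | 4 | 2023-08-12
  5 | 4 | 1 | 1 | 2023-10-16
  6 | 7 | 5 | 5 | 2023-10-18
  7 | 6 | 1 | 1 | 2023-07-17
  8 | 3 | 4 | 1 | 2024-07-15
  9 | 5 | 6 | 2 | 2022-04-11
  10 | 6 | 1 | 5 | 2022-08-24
SELECT c.id, p.name AS customer, c.quantity, c.order_date FROM orders c JOIN customers p ON c.customer_id = p.id WHERE p.signup_year > 2022 ORDER BY c.quantity DESC

Execution result:
id | customer | quantity | order_date
2 | Eve Smith | 5 | 2023-01-18
4 | Mia Davis | 4 | 2023-08-12
1 | Eve Smith | 2 | 2024-06-06
9 | Eve Smith | 2 | 2022-04-11
8 | Mia Davis | 1 | 2024-07-15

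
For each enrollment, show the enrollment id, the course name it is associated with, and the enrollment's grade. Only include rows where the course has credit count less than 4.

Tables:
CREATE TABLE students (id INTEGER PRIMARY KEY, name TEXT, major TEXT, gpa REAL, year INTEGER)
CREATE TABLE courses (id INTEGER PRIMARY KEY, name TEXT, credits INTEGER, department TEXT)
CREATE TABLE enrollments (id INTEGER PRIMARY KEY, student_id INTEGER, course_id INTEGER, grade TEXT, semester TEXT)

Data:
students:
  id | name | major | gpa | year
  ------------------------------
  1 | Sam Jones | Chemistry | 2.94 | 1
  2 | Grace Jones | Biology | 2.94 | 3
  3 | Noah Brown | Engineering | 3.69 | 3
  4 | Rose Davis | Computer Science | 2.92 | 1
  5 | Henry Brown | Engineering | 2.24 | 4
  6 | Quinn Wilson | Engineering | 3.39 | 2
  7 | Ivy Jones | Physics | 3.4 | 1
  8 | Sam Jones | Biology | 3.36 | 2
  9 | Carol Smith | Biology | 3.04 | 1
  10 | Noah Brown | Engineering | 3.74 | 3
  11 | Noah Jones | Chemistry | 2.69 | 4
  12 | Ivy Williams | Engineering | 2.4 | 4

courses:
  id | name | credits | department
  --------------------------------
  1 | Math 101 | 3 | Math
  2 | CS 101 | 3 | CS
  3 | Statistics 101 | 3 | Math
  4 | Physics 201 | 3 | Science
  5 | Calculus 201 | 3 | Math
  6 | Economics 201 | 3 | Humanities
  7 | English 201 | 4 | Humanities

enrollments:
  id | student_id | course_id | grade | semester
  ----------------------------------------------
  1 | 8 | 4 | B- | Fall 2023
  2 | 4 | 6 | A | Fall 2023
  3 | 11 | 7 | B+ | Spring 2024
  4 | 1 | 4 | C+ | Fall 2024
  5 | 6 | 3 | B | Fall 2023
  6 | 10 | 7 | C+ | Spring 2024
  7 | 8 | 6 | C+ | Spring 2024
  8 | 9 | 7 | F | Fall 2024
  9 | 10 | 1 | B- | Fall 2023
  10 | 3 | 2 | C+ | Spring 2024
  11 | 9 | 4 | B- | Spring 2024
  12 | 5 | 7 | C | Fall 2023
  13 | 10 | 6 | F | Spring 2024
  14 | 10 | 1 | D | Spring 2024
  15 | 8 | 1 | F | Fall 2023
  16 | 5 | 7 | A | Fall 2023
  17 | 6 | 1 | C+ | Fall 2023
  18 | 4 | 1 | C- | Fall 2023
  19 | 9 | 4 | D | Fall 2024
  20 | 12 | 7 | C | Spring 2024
SELECT c.id, p.name AS course, c.grade FROM enrollments c JOIN courses p ON c.course_id = p.id WHERE p.credits < 4

Execution result:
id | course | grade
1 | Physics 201 | B-
2 | Economics 201 | A
4 | Physics 201 | C+
5 | Statistics 101 | B
7 | Economics 201 | C+
9 | Math 101 | B-
10 | CS 101 | C+
11 | Physics 201 | B-
13 | Economics 201 | F
14 | Math 101 | D
15 | Math 101 | F
17 | Math 101 | C+
18 | Math 101 | C-
19 | Physics 201 | D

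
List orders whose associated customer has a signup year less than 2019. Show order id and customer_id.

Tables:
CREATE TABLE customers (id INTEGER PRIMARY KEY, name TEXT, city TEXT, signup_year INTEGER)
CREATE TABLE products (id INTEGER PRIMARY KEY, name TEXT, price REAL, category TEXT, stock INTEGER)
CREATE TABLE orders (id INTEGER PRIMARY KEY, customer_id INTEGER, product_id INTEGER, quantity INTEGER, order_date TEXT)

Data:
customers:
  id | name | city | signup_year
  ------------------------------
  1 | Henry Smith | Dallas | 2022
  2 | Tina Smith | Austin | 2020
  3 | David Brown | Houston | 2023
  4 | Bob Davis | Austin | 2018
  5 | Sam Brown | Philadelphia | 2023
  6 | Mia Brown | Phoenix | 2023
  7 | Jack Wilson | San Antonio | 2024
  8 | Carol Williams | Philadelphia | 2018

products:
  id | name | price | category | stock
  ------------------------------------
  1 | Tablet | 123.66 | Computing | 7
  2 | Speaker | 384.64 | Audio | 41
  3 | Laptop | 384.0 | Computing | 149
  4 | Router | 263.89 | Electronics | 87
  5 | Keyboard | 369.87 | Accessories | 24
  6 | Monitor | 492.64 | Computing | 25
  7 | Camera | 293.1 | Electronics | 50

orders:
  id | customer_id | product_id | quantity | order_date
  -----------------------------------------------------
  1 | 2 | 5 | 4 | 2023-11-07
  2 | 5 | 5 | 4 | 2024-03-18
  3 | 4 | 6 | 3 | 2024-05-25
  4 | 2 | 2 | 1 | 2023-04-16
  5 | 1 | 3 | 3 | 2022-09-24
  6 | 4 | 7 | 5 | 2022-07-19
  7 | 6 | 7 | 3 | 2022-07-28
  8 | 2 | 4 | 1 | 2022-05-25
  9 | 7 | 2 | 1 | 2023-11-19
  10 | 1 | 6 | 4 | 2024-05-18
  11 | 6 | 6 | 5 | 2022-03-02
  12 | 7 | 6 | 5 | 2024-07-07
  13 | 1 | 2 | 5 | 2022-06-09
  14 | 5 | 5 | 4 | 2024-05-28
SELECT id, customer_id FROM orders WHERE customer_id IN (SELECT id FROM customers WHERE signup_year < 2019)

Execution result:
id | customer_id
3 | 4
6 | 4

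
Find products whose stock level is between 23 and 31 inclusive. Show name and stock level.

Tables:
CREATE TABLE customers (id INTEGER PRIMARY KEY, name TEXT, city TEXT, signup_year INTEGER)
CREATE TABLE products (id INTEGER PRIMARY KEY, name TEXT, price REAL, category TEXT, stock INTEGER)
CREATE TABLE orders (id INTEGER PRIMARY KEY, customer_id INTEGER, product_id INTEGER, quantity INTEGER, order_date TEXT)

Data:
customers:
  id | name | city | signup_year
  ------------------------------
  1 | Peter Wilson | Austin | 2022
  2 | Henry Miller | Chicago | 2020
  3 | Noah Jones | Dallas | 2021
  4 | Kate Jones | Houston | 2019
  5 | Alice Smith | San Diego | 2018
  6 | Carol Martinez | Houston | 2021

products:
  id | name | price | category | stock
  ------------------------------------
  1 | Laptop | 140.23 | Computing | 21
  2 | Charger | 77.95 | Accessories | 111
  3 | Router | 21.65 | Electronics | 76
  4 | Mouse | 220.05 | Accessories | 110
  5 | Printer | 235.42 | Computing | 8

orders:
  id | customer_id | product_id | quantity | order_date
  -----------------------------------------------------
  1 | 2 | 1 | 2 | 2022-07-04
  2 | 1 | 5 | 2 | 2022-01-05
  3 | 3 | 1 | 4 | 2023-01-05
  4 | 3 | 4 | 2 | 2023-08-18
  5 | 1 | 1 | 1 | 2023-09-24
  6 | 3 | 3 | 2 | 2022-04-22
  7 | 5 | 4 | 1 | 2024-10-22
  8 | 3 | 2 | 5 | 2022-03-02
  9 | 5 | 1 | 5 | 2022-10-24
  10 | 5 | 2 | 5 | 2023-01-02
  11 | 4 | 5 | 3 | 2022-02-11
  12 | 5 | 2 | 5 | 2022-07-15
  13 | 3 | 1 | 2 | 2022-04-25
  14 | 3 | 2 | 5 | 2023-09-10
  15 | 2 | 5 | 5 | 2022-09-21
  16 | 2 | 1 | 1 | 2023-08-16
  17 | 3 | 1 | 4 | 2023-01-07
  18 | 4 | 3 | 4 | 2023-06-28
SELECT name, stock FROM products WHERE stock BETWEEN 23 AND 31

Execution result:
(no rows)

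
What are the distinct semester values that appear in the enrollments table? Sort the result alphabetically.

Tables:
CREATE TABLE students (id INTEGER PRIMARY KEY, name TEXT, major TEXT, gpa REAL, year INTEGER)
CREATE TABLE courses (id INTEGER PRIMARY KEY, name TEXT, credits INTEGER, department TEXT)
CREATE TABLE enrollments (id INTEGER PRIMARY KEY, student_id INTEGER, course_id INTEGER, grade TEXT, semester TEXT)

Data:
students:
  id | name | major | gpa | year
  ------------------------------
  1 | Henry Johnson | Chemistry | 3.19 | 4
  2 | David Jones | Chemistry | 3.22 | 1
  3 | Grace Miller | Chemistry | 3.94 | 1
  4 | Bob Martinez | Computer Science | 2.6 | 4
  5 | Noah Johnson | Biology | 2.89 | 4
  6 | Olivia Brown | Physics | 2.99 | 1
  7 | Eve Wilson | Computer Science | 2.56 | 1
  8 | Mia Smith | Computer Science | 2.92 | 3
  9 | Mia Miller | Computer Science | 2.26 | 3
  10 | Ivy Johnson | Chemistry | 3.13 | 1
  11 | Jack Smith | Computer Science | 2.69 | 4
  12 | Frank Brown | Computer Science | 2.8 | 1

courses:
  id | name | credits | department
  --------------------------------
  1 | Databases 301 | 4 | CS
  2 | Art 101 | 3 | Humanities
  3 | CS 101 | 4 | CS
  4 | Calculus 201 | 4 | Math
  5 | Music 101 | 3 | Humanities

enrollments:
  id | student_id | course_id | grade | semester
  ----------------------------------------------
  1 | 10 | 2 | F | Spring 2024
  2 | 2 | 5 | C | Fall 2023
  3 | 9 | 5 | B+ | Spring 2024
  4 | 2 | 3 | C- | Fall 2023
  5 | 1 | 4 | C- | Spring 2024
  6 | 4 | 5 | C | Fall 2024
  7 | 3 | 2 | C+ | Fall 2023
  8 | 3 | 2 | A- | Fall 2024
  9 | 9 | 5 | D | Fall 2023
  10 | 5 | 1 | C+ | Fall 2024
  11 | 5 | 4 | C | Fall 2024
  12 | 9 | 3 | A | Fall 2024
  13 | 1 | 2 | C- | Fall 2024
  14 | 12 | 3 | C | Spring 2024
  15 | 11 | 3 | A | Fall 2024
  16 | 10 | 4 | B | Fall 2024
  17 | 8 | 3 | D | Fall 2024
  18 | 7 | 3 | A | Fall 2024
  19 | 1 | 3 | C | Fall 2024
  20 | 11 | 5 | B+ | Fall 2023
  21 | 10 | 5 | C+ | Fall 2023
SELECT DISTINCT semester FROM enrollments ORDER BY semester

Execution result:
semester
Fall 2023
Fall 2024
Spring 2024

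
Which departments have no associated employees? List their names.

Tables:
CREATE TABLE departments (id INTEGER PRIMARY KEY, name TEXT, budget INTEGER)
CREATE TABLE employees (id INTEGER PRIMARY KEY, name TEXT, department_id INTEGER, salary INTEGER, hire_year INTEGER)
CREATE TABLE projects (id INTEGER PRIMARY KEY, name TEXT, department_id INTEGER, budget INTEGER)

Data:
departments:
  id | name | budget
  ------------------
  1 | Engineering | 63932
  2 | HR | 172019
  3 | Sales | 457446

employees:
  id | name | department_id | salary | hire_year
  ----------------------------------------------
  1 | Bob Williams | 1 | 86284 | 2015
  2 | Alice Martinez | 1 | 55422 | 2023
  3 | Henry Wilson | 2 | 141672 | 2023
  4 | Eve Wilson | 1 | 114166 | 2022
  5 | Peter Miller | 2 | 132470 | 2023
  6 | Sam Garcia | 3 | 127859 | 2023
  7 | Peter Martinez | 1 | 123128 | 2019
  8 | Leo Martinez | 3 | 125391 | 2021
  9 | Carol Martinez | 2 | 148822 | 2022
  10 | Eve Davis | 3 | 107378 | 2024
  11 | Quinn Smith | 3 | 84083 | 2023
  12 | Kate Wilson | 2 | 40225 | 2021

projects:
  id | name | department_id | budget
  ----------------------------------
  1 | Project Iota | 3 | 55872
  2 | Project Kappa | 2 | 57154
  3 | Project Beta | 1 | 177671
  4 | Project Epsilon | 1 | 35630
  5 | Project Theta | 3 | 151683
SELECT p.name FROM departments p LEFT JOIN employees c ON c.department_id = p.id WHERE c.id IS NULL

Execution result:
(no rows)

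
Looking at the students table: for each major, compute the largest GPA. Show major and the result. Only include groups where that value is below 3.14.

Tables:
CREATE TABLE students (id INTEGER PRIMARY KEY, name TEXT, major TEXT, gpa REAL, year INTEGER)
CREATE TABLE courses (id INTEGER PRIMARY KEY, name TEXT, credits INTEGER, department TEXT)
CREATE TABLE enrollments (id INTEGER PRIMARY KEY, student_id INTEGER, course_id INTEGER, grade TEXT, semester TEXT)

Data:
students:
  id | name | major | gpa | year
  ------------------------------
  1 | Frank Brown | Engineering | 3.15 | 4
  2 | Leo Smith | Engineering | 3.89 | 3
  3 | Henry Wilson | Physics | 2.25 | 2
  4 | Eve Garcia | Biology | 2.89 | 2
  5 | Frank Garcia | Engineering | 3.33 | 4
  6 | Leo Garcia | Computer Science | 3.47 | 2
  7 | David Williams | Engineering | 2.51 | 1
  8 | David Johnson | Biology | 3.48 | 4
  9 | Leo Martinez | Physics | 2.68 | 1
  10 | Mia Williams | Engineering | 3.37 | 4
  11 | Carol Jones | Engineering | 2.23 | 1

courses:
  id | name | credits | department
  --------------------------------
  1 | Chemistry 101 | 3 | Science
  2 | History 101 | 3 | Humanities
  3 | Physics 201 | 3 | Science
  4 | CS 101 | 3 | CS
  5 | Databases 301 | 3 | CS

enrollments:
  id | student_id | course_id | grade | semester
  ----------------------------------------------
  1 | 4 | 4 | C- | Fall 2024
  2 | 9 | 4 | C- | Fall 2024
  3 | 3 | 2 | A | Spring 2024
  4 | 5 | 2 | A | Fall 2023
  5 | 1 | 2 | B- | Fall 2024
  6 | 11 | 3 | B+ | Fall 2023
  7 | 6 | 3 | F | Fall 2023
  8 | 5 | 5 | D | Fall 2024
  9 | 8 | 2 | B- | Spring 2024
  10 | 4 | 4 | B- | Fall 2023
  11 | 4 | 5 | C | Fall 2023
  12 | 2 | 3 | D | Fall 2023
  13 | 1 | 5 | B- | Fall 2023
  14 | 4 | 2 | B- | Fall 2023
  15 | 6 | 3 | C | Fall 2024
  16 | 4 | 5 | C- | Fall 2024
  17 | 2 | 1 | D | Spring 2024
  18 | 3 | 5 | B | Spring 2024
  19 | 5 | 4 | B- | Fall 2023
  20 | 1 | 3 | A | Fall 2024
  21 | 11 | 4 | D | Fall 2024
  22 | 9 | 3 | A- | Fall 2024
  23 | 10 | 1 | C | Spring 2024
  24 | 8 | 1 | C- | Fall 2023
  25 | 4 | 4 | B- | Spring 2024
SELECT major, MAX(gpa) AS max_gpa FROM students GROUP BY major HAVING MAX(gpa) < 3.14

Execution result:
major | max_gpa
Physics | 2.68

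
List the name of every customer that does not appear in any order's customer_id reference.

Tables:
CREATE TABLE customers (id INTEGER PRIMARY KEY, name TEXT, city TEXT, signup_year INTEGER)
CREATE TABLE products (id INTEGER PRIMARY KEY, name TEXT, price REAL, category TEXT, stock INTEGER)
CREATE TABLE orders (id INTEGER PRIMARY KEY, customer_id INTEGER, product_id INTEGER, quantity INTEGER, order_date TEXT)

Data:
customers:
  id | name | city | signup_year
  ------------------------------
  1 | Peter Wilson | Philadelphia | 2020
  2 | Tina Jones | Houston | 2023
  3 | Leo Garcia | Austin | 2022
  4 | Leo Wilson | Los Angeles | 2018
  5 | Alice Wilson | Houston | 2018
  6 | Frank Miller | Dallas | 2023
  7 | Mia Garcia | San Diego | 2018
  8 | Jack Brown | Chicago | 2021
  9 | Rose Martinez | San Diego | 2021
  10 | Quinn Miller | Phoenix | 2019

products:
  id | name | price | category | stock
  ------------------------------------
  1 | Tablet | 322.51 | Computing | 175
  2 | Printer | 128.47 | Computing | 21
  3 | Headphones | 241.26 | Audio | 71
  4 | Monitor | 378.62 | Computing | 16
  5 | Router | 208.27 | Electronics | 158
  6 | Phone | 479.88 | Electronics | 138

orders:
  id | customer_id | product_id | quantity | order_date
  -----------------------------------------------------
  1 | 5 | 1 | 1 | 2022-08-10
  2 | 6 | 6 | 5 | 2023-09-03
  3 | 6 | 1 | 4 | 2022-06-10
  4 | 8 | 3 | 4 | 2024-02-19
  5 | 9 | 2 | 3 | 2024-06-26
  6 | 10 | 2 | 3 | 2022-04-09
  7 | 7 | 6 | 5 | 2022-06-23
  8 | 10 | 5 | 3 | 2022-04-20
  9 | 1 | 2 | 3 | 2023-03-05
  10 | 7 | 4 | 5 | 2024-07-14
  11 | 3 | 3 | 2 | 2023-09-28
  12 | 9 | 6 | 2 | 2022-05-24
SELECT p.name FROM customers p LEFT JOIN orders c ON c.customer_id = p.id WHERE c.id IS NULL

Execution result:
name
Tina Jones
Leo Wilson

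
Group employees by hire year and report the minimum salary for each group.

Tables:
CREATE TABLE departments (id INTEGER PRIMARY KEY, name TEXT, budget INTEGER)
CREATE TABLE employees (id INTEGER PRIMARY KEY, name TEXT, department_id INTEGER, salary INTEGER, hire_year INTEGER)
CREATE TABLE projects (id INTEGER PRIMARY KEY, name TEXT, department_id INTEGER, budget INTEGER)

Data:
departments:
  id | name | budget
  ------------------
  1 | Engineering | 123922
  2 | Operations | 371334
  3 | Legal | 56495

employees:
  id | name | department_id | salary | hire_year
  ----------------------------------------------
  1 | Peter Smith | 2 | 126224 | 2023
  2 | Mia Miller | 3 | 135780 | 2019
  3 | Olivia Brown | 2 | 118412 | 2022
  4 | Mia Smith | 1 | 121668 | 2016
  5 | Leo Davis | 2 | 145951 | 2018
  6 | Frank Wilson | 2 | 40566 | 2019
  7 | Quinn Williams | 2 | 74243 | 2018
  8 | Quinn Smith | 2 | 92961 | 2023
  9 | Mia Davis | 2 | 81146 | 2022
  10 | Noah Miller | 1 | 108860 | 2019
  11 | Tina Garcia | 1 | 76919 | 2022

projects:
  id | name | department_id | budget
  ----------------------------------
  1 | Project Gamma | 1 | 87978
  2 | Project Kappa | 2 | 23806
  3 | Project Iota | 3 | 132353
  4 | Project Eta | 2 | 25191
SELECT hire_year, MIN(salary) AS min_salary FROM employees GROUP BY hire_year

Execution result:
hire_year | min_salary
2016 | 121668
2018 | 74243
2019 | 40566
2022 | 76919
2023 | 92961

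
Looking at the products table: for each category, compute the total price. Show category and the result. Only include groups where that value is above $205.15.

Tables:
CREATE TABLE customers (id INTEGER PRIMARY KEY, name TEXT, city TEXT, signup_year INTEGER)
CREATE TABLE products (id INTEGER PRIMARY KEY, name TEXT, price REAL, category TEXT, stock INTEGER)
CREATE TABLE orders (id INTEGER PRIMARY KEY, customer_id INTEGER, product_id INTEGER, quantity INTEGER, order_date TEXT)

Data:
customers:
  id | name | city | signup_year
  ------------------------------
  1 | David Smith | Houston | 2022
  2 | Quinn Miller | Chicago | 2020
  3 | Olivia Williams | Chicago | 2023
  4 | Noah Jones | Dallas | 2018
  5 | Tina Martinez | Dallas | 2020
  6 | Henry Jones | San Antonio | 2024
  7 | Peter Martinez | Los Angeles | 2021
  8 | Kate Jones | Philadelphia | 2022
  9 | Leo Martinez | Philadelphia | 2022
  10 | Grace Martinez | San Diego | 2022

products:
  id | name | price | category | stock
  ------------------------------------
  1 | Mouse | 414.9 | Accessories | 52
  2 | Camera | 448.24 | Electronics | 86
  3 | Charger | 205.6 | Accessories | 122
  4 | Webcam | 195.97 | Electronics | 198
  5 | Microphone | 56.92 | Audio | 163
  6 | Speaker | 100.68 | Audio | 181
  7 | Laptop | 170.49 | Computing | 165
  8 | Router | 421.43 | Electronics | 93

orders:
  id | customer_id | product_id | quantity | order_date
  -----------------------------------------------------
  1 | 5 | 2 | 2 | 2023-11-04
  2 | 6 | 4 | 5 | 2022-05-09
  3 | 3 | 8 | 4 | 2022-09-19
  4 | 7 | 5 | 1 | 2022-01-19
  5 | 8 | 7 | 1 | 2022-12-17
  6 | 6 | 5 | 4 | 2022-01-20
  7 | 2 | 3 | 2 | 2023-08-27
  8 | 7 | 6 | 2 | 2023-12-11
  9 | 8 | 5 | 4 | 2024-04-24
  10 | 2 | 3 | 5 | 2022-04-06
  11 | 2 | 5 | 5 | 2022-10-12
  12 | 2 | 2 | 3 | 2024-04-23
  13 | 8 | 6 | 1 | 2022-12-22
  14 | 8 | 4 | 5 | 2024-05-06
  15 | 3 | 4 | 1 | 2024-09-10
SELECT category, SUM(price) AS sum_price FROM products GROUP BY category HAVING SUM(price) > 205.15

Execution result:
category | sum_price
Accessories | 620.50
Electronics | 1065.64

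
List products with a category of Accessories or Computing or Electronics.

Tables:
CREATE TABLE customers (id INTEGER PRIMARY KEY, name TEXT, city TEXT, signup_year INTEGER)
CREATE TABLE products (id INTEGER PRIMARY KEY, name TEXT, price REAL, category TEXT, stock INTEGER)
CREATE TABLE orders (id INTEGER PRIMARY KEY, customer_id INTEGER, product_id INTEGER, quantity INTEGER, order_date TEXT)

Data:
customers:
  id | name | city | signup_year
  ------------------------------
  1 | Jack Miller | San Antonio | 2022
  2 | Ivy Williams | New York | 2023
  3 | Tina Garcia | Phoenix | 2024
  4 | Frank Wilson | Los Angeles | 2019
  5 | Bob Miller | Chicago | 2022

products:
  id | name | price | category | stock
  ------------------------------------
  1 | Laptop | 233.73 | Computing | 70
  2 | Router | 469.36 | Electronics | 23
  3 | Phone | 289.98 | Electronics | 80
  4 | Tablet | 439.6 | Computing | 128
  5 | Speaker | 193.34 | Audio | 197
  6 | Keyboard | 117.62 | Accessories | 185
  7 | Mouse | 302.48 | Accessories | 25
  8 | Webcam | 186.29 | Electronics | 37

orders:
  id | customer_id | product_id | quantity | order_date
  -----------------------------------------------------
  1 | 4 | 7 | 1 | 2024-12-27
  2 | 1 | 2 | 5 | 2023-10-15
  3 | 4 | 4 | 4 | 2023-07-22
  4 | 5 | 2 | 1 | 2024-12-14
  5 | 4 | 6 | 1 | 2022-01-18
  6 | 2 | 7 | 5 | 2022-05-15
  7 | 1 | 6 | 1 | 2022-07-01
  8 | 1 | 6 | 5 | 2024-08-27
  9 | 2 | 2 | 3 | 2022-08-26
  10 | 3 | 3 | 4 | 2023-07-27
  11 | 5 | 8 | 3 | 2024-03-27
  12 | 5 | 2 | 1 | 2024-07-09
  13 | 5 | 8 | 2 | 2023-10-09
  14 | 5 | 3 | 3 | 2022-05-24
SELECT name, category FROM products WHERE category IN ('Accessories', 'Computing', 'Electronics')

Execution result:
name | category
Laptop | Computing
Router | Electronics
Phone | Electronics
Tablet | Computing
Keyboard | Accessories
Mouse | Accessories
Webcam | Electronics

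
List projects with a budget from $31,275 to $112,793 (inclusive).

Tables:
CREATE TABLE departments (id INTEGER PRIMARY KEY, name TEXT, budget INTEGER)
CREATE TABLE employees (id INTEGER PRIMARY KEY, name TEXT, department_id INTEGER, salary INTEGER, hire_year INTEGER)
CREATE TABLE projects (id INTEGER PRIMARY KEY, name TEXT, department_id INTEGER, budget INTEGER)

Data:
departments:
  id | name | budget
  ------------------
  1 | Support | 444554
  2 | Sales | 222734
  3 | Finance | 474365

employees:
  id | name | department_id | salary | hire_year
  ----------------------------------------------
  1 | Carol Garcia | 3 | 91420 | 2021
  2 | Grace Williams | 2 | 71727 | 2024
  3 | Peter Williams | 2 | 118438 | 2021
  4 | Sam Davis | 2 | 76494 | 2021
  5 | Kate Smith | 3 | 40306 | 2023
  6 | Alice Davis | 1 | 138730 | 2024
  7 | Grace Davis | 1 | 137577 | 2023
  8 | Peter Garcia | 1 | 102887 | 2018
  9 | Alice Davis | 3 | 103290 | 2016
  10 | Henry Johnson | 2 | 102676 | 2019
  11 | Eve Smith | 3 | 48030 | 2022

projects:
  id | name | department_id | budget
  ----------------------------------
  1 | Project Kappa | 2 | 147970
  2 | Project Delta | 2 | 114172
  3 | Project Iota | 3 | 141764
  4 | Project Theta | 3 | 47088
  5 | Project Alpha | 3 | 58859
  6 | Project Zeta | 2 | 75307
SELECT name, budget FROM projects WHERE budget BETWEEN 31275 AND 112793

Execution result:
name | budget
Project Theta | 47088
Project Alpha | 58859
Project Zeta | 75307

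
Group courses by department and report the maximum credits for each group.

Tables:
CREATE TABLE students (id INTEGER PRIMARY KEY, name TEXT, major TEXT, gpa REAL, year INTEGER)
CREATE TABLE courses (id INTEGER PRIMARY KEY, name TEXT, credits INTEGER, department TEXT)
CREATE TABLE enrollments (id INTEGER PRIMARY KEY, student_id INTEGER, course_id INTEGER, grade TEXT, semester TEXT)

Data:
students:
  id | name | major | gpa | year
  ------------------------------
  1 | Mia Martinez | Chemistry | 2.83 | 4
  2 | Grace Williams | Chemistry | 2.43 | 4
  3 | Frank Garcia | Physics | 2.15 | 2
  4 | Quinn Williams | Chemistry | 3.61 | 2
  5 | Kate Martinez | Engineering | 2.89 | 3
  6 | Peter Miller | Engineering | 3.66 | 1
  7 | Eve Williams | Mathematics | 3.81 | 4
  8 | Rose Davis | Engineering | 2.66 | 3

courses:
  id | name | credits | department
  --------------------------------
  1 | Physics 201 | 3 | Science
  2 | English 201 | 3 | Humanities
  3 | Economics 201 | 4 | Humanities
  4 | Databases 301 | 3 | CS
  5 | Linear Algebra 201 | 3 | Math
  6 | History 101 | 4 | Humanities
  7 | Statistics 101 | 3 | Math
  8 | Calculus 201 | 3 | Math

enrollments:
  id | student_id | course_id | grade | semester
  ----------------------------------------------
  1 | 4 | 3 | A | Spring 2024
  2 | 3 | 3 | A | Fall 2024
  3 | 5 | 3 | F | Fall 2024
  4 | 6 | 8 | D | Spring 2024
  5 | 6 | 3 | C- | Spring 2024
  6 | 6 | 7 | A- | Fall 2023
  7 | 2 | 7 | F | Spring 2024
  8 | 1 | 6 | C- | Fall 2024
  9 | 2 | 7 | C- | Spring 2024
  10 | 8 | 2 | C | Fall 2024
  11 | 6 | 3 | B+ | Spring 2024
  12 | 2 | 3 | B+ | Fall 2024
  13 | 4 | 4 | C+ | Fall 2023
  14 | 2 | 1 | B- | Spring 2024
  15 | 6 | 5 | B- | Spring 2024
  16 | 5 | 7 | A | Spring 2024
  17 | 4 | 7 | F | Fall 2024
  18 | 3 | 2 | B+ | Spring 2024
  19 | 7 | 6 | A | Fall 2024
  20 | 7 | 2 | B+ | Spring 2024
SELECT department, MAX(credits) AS max_credits FROM courses GROUP BY department

Execution result:
department | max_credits
CS | 3
Humanities | 4
Math | 3
Science | 3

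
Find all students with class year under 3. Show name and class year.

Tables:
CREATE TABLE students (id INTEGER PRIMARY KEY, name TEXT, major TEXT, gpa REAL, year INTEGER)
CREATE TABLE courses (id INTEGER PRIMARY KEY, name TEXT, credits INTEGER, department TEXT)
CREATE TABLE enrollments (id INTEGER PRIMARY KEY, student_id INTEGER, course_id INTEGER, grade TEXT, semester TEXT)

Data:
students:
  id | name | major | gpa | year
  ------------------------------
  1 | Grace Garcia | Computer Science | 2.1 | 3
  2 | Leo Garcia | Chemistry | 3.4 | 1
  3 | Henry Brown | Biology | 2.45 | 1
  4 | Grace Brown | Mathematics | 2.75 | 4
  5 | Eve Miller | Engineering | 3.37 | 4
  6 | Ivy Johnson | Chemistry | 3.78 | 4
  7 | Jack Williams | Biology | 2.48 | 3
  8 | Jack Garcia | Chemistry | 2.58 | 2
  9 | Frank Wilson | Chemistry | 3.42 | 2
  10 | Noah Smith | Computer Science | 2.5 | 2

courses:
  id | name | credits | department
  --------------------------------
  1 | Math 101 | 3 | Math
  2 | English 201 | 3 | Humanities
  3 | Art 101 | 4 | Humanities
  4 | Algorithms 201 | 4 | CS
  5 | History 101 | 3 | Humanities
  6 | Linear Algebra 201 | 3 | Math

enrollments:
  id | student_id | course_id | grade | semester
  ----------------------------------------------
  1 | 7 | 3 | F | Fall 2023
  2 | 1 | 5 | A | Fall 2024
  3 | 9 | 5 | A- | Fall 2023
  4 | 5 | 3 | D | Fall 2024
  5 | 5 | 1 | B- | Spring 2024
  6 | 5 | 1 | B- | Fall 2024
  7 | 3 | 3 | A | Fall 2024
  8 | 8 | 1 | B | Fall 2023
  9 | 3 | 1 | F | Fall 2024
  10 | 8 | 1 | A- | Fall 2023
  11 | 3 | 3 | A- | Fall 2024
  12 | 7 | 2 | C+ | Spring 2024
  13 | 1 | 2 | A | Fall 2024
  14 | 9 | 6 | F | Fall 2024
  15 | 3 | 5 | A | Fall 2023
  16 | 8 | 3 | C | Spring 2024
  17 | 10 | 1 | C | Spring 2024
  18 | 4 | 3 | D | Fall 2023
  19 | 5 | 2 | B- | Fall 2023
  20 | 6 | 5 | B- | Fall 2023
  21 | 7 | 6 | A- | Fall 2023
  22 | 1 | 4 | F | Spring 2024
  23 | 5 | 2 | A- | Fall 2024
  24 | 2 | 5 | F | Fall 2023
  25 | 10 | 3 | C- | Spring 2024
SELECT name, year FROM students WHERE year < 3

Execution result:
name | year
Leo Garcia | 1
Henry Brown | 1
Jack Garcia | 2
Frank Wilson | 2
Noah Smith | 2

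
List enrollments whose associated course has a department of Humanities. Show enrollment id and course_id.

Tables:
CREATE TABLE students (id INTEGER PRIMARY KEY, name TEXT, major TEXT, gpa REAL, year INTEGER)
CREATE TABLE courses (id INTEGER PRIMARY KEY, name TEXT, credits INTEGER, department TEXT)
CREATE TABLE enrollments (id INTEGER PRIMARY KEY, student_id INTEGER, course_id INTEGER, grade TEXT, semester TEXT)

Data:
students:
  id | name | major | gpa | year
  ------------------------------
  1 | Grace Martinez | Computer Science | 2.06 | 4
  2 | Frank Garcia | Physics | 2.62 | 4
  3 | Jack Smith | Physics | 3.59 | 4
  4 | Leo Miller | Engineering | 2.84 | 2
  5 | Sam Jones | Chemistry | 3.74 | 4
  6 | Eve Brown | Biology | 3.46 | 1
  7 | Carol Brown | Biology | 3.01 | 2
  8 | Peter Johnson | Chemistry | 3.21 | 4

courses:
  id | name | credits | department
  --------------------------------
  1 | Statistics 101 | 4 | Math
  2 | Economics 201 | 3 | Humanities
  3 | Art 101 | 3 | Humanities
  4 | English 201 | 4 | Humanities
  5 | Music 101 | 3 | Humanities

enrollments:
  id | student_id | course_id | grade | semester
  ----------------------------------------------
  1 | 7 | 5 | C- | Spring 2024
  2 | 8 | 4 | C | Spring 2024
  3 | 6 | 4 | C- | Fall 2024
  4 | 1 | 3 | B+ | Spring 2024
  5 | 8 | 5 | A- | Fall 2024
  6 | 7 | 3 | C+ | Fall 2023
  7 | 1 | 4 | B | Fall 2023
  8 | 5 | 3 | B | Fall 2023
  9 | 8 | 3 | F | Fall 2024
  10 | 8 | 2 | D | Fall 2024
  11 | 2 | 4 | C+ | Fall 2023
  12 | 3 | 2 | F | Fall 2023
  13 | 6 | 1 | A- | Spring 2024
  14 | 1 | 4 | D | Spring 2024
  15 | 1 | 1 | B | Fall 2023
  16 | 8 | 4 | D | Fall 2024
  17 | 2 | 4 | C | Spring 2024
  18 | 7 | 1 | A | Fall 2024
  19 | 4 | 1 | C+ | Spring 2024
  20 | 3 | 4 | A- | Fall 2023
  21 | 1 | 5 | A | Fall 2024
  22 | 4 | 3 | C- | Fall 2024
SELECT id, course_id FROM enrollments WHERE course_id IN (SELECT id FROM courses WHERE department = 'Humanities')

Execution result:
id | course_id
1 | 5
2 | 4
3 | 4
4 | 3
5 | 5
6 | 3
7 | 4
8 | 3
9 | 3
10 | 2
11 | 4
12 | 2
14 | 4
16 | 4
17 | 4
20 | 4
21 | 5
22 | 3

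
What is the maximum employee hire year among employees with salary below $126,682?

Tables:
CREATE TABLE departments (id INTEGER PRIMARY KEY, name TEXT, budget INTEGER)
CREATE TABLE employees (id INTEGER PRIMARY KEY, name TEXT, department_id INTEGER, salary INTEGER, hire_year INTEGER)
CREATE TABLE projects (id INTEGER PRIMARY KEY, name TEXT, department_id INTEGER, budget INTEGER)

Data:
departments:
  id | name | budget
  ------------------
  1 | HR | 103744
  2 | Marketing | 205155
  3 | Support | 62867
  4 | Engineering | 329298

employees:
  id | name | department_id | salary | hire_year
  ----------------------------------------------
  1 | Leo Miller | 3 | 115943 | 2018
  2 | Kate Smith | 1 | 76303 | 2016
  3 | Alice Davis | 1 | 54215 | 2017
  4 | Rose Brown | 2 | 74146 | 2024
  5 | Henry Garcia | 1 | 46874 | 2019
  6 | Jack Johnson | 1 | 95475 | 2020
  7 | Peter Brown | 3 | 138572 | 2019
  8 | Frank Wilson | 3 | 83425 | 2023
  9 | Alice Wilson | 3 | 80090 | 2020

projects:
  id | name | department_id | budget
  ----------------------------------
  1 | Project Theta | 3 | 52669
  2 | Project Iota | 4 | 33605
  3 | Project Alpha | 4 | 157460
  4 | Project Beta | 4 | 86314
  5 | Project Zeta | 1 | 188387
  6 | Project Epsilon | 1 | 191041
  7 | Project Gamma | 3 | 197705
SELECT MAX(hire_year) FROM employees WHERE salary < 126682

Execution result:
2024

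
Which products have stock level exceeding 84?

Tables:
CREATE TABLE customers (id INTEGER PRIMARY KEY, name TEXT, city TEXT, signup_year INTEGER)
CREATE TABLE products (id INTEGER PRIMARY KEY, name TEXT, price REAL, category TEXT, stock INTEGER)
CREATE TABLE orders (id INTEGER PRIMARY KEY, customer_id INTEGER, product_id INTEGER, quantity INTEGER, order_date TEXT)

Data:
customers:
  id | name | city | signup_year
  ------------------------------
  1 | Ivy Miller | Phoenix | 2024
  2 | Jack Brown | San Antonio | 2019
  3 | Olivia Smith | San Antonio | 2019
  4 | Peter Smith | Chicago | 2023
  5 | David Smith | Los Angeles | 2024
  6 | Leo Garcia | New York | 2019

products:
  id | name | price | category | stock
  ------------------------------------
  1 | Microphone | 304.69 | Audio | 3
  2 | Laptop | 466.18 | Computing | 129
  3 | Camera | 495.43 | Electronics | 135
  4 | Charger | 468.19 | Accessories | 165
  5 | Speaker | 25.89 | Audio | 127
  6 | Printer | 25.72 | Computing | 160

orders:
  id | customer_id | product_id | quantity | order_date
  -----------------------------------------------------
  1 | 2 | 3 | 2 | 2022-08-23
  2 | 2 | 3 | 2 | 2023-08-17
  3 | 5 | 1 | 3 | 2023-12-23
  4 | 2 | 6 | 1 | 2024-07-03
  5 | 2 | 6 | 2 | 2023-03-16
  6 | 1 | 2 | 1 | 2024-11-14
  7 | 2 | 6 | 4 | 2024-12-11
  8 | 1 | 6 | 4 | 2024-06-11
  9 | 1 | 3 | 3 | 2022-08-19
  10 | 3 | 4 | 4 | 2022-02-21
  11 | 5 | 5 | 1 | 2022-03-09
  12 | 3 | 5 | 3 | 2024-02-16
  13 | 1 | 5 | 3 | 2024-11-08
SELECT name, stock FROM products WHERE stock > 84

Execution result:
name | stock
Laptop | 129
Camera | 135
Charger | 165
Speaker | 127
Printer | 160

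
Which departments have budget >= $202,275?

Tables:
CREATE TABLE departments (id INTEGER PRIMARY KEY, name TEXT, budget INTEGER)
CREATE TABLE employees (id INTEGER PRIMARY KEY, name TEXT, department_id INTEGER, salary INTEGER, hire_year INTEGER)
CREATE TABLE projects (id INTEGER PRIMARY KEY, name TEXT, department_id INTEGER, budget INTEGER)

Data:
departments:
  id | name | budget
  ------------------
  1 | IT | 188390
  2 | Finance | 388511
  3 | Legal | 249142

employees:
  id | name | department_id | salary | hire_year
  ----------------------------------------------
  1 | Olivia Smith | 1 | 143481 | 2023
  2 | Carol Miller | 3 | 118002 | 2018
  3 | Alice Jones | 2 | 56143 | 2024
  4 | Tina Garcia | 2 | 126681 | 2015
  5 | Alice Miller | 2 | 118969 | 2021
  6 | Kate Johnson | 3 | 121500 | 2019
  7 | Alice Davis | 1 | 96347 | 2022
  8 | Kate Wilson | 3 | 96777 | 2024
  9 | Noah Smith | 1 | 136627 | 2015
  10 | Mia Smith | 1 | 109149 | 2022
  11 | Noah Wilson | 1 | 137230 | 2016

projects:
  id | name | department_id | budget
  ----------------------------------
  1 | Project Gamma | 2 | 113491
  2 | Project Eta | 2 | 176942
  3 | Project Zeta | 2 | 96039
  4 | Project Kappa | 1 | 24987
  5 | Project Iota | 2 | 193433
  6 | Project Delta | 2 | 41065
SELECT name, budget FROM departments WHERE budget >= 202275

Execution result:
name | budget
Finance | 388511
Legal | 249142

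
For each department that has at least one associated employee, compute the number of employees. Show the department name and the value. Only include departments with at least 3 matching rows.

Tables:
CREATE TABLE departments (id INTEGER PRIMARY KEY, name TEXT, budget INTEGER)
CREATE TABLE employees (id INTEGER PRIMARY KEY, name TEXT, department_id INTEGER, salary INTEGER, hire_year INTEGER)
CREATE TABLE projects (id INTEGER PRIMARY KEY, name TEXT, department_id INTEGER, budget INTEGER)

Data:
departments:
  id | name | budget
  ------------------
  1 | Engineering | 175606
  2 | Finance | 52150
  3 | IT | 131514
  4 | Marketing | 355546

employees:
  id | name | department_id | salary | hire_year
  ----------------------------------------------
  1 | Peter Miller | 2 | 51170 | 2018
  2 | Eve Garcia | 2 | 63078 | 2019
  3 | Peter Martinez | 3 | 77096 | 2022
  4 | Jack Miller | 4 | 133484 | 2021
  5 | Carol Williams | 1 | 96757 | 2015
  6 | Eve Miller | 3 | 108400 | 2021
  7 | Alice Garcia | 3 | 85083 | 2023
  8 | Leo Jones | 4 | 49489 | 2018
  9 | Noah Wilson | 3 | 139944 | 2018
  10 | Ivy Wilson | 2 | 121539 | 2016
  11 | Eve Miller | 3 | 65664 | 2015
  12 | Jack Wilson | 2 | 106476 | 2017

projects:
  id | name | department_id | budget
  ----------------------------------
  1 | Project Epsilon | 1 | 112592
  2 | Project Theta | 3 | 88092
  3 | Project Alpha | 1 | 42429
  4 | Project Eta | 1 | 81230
SELECT p.name, COUNT(*) AS n FROM employees c JOIN departments p ON c.department_id = p.id GROUP BY p.id, p.name HAVING COUNT(*) >= 3

Execution result:
name | n
Finance | 4
IT | 5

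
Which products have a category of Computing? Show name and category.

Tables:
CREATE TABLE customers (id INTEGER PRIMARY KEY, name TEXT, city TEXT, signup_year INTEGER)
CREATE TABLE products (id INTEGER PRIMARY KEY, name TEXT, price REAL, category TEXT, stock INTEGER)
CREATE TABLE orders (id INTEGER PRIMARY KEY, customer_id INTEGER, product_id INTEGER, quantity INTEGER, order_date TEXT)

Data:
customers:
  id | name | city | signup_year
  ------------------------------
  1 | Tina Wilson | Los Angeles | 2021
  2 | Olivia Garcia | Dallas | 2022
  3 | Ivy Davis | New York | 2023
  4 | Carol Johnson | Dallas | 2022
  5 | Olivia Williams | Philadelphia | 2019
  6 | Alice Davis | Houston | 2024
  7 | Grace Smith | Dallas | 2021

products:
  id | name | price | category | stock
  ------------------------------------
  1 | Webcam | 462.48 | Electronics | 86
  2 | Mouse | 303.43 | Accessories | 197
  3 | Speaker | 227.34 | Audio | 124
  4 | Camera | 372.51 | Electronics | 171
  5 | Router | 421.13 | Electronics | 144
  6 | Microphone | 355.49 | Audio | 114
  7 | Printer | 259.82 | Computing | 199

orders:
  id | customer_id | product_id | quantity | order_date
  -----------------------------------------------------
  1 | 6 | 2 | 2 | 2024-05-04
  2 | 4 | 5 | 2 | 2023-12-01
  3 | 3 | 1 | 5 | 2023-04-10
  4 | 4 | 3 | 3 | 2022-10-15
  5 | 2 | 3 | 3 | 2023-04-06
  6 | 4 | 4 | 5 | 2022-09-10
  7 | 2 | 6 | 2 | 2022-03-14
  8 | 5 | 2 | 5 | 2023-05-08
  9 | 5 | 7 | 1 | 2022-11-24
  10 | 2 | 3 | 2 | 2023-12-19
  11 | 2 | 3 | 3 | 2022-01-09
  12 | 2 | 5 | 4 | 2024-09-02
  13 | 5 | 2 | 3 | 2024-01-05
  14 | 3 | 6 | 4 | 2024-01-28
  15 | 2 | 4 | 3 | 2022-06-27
SELECT name, category FROM products WHERE category = 'Computing'

Execution result:
name | category
Printer | Computing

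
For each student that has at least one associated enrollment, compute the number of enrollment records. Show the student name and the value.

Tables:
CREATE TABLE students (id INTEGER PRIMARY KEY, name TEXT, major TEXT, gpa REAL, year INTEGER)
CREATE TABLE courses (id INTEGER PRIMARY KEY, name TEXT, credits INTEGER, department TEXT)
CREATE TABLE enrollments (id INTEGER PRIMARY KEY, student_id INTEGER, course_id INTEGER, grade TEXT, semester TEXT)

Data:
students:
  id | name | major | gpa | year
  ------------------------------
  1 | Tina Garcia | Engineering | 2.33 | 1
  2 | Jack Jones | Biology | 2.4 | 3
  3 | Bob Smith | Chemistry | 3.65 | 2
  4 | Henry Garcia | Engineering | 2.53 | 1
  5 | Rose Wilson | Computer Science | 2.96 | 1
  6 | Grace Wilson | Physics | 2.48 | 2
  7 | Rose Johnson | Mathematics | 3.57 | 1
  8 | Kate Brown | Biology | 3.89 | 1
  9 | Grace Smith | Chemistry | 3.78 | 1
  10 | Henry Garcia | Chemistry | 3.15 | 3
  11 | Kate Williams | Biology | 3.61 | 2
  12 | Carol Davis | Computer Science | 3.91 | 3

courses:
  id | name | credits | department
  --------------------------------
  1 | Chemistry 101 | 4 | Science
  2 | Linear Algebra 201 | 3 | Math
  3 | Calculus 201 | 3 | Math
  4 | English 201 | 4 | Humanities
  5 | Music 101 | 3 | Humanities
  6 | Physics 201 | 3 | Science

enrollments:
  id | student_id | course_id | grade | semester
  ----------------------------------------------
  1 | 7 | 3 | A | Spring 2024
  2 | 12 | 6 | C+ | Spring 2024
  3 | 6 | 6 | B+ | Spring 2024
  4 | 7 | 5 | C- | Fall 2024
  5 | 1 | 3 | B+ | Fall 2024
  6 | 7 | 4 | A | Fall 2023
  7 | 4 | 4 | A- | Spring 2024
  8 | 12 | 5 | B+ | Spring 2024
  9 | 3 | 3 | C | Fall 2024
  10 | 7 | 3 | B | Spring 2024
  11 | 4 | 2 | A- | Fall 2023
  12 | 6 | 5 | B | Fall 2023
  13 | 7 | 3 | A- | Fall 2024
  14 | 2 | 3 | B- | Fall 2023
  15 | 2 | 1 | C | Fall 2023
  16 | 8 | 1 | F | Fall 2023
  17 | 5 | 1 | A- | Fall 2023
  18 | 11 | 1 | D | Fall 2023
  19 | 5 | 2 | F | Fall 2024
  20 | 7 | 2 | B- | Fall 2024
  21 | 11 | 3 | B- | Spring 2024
SELECT p.name, COUNT(*) AS n FROM enrollments c JOIN students p ON c.student_id = p.id GROUP BY p.id, p.name

Execution result:
name | n
Tina Garcia | 1
Jack Jones | 2
Bob Smith | 1
Henry Garcia | 2
Rose Wilson | 2
Grace Wilson | 2
Rose Johnson | 6
Kate Brown | 1
Kate Williams | 2
Carol Davis | 2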